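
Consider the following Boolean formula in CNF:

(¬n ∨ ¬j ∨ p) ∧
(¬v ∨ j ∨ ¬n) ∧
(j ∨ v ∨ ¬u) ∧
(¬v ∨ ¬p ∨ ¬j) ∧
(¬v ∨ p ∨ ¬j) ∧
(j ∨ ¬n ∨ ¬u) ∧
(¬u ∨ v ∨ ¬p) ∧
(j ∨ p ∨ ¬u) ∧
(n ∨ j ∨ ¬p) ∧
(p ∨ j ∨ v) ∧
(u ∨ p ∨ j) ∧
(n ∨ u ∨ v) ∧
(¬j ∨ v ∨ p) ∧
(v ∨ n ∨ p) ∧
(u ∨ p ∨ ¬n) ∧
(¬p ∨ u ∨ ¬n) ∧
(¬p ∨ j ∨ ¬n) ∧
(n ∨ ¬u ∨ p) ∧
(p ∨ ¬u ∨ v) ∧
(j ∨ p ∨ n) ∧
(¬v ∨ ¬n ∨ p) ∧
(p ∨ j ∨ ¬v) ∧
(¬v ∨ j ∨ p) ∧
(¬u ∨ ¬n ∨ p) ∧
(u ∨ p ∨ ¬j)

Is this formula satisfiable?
No

No, the formula is not satisfiable.

No assignment of truth values to the variables can make all 25 clauses true simultaneously.

The formula is UNSAT (unsatisfiable).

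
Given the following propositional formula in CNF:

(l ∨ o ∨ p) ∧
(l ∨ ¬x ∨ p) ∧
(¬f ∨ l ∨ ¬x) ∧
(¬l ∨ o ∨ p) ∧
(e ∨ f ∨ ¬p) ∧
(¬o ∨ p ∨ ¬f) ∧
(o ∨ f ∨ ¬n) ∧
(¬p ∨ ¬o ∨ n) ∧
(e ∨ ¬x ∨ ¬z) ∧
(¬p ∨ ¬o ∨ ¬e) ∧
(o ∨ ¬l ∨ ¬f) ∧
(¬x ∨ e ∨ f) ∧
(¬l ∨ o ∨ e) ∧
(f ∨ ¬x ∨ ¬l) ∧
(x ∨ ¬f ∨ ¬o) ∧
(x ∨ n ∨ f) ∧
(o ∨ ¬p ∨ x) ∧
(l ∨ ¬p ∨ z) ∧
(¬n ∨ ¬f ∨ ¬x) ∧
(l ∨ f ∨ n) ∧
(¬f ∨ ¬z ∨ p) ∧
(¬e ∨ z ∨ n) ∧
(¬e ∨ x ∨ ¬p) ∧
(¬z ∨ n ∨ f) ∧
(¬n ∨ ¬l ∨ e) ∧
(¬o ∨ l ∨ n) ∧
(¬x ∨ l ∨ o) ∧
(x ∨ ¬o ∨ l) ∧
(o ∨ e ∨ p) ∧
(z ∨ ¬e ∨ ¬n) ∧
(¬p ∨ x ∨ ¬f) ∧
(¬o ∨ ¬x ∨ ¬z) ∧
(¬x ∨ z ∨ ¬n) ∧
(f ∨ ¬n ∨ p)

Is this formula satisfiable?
No

No, the formula is not satisfiable.

No assignment of truth values to the variables can make all 34 clauses true simultaneously.

The formula is UNSAT (unsatisfiable).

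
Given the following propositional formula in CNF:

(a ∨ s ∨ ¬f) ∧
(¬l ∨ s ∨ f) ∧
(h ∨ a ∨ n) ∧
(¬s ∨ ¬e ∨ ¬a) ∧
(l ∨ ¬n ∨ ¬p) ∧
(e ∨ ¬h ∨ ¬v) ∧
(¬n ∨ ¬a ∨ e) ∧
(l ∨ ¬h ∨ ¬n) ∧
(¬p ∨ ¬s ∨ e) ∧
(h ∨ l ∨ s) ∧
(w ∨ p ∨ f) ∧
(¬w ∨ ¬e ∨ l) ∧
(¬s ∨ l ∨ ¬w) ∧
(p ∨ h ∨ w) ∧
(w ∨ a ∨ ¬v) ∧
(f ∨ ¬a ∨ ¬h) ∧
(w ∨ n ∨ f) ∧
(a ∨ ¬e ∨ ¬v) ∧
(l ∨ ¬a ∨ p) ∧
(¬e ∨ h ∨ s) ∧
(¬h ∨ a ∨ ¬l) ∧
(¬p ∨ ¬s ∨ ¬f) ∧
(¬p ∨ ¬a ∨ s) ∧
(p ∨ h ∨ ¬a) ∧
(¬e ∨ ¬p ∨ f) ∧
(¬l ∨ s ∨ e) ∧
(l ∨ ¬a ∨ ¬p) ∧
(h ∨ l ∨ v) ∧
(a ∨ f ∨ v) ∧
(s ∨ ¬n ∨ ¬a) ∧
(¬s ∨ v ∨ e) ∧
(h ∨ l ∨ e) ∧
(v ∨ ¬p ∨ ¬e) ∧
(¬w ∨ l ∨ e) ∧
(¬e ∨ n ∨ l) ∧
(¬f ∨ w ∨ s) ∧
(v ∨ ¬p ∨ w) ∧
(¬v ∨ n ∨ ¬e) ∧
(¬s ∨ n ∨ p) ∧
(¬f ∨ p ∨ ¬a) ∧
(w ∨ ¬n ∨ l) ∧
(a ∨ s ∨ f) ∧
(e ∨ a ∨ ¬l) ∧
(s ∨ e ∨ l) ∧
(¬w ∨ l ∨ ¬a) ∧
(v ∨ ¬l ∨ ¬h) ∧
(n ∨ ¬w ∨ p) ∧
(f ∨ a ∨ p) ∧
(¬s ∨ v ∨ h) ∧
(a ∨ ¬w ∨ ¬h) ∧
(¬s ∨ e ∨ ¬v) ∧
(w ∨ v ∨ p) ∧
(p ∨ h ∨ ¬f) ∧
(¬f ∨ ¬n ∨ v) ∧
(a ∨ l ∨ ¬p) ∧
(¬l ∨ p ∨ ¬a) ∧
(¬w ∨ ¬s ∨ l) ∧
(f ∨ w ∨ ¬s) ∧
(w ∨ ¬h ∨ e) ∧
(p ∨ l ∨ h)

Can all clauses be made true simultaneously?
No

No, the formula is not satisfiable.

No assignment of truth values to the variables can make all 60 clauses true simultaneously.

The formula is UNSAT (unsatisfiable).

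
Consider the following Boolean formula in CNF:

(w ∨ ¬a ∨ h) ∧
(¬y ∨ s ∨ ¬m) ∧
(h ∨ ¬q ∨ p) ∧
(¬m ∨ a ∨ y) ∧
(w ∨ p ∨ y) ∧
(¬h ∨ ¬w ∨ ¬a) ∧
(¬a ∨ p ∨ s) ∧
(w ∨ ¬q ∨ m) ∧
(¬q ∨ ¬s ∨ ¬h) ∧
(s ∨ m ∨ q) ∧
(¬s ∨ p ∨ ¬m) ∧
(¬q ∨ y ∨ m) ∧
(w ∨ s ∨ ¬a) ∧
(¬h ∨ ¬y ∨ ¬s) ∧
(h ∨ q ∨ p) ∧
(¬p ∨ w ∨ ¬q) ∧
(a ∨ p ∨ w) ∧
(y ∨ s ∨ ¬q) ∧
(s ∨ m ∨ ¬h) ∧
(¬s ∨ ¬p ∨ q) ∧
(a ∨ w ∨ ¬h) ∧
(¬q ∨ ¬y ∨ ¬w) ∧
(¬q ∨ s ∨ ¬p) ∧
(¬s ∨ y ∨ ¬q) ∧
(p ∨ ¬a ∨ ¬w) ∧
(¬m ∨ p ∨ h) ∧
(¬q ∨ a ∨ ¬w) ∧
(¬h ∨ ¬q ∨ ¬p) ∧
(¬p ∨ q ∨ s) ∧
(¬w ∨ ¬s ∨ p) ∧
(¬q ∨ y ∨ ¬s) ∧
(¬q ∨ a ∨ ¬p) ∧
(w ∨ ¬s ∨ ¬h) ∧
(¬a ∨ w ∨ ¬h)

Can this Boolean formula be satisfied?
No

No, the formula is not satisfiable.

No assignment of truth values to the variables can make all 34 clauses true simultaneously.

The formula is UNSAT (unsatisfiable).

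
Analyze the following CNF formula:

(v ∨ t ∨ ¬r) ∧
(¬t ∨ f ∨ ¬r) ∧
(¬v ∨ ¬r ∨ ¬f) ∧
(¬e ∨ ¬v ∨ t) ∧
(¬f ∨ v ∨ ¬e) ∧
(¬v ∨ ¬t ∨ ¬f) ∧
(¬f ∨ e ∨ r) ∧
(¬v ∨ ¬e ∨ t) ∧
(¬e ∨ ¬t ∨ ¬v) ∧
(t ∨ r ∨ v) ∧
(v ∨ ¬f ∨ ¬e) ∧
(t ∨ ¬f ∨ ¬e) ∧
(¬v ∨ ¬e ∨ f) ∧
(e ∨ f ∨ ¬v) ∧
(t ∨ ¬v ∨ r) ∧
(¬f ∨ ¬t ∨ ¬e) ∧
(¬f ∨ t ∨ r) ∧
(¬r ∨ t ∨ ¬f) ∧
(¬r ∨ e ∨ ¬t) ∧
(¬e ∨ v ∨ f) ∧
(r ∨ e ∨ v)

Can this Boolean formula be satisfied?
No

No, the formula is not satisfiable.

No assignment of truth values to the variables can make all 21 clauses true simultaneously.

The formula is UNSAT (unsatisfiable).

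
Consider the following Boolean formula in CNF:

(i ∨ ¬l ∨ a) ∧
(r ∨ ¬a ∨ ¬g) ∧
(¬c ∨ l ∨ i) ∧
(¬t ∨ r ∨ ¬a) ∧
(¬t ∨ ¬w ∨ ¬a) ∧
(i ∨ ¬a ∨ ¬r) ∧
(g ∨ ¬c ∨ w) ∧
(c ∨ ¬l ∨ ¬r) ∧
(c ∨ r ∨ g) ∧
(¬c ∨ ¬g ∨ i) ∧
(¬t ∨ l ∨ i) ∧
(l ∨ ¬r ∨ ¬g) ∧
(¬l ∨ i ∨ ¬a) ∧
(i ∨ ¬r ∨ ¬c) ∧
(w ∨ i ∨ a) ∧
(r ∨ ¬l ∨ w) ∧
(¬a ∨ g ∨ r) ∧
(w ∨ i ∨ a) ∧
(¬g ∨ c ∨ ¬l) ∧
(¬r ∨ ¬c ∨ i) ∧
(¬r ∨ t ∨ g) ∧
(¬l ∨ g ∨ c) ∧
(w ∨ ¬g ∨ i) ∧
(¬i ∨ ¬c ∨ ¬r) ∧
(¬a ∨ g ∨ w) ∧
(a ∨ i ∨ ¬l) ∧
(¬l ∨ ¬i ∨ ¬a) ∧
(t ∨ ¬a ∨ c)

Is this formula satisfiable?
Yes

Yes, the formula is satisfiable.

One satisfying assignment is: r=False, l=False, i=True, a=False, w=False, t=False, g=True, c=False

Verification: With this assignment, all 28 clauses evaluate to true.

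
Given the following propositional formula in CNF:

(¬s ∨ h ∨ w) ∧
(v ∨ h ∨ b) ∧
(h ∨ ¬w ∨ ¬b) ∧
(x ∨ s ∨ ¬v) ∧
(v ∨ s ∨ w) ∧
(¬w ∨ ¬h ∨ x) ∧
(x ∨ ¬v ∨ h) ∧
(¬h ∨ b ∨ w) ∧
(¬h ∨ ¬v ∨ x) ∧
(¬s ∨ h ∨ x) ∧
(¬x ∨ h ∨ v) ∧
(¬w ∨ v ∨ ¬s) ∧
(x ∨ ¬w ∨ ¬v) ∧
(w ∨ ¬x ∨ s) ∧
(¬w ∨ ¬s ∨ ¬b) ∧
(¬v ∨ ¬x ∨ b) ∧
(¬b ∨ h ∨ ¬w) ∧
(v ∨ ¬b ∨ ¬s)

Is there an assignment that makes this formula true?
Yes

Yes, the formula is satisfiable.

One satisfying assignment is: w=True, b=True, s=False, h=True, x=True, v=False

Verification: With this assignment, all 18 clauses evaluate to true.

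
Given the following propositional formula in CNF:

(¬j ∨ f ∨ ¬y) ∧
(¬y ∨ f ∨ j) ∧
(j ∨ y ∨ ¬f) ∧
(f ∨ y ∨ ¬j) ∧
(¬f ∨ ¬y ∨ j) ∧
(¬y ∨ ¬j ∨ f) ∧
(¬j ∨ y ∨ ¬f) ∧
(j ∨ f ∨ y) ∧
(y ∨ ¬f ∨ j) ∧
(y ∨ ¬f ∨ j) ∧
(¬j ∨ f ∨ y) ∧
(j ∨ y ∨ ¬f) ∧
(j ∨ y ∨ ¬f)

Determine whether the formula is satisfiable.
Yes

Yes, the formula is satisfiable.

One satisfying assignment is: f=True, j=True, y=True

Verification: With this assignment, all 13 clauses evaluate to true.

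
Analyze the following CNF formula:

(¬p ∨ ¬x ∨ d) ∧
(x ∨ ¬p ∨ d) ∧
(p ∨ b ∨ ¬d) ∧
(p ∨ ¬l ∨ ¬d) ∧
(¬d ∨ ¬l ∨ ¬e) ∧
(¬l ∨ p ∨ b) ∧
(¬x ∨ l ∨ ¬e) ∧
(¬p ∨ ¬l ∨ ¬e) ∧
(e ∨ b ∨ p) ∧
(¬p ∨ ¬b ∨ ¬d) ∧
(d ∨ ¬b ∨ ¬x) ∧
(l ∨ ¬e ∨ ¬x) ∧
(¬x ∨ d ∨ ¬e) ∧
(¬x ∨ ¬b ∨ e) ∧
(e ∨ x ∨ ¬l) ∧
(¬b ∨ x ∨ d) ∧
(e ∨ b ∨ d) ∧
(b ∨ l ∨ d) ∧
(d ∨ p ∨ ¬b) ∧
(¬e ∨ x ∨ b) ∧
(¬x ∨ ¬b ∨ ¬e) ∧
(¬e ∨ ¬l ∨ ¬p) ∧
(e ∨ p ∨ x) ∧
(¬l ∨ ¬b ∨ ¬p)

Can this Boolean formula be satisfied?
Yes

Yes, the formula is satisfiable.

One satisfying assignment is: p=True, l=False, e=False, b=False, x=False, d=True

Verification: With this assignment, all 24 clauses evaluate to true.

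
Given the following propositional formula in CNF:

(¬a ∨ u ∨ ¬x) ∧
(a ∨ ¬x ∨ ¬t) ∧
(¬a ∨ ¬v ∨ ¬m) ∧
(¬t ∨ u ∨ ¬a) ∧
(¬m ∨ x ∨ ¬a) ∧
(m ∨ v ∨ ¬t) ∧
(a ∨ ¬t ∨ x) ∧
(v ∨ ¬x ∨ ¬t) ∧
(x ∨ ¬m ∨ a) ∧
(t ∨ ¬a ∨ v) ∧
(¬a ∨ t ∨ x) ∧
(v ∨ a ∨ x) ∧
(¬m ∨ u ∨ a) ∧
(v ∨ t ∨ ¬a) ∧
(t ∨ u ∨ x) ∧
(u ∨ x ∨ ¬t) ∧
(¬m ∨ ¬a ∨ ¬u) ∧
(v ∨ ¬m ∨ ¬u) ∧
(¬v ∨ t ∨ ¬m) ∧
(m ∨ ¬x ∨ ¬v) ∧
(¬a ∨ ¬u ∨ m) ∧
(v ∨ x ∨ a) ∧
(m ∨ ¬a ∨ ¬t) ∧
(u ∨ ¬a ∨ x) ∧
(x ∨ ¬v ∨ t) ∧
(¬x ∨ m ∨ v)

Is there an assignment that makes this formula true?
No

No, the formula is not satisfiable.

No assignment of truth values to the variables can make all 26 clauses true simultaneously.

The formula is UNSAT (unsatisfiable).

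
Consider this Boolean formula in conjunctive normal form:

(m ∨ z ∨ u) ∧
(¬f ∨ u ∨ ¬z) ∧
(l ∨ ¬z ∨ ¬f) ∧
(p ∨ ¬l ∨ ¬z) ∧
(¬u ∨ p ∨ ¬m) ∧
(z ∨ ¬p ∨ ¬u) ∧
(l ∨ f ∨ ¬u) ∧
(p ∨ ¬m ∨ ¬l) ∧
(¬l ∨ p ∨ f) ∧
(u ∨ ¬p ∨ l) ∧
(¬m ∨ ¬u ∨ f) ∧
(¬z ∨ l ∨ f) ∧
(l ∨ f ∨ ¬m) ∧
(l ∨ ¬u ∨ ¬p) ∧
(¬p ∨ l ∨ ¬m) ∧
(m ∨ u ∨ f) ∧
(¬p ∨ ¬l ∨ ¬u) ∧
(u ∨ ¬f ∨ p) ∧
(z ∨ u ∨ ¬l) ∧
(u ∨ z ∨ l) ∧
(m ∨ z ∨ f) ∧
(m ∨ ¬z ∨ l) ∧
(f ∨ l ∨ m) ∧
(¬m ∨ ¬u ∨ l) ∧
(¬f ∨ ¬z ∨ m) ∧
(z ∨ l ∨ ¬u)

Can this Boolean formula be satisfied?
Yes

Yes, the formula is satisfiable.

One satisfying assignment is: l=True, z=False, u=True, f=True, m=False, p=False

Verification: With this assignment, all 26 clauses evaluate to true.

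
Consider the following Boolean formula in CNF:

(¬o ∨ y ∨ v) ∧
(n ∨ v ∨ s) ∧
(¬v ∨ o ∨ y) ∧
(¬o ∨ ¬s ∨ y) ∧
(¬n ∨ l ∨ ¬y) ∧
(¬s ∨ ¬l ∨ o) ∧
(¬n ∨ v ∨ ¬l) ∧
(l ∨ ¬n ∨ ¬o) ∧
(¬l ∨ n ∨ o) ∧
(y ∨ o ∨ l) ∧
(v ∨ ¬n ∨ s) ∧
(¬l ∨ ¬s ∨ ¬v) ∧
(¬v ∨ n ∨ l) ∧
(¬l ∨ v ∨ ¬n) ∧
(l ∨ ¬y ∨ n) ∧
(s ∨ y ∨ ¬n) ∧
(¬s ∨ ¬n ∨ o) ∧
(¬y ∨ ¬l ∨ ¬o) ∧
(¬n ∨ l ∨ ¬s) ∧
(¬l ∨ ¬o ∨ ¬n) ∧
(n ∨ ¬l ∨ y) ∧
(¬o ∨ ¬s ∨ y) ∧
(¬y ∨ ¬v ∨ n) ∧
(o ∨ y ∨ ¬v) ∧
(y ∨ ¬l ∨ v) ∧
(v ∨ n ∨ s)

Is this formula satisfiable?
Yes

Yes, the formula is satisfiable.

One satisfying assignment is: v=True, o=False, y=True, n=True, s=False, l=True

Verification: With this assignment, all 26 clauses evaluate to true.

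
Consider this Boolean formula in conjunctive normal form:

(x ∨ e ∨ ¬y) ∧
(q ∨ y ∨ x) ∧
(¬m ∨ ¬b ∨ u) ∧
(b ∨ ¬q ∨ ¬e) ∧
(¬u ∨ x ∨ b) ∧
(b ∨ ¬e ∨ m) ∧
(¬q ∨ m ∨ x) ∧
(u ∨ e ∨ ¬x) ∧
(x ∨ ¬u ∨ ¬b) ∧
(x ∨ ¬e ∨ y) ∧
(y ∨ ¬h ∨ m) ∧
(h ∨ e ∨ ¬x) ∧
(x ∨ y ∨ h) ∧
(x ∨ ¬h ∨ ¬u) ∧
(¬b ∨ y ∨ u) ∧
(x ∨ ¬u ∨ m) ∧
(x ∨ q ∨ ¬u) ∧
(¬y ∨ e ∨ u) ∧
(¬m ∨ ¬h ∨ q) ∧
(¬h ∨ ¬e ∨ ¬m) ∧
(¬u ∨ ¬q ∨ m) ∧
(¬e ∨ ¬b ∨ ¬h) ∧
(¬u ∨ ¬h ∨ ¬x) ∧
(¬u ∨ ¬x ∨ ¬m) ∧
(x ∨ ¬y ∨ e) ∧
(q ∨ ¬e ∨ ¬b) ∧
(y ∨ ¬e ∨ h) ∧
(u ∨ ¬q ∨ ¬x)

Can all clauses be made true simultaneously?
Yes

Yes, the formula is satisfiable.

One satisfying assignment is: h=False, e=True, m=True, y=True, q=False, b=False, u=False, x=False

Verification: With this assignment, all 28 clauses evaluate to true.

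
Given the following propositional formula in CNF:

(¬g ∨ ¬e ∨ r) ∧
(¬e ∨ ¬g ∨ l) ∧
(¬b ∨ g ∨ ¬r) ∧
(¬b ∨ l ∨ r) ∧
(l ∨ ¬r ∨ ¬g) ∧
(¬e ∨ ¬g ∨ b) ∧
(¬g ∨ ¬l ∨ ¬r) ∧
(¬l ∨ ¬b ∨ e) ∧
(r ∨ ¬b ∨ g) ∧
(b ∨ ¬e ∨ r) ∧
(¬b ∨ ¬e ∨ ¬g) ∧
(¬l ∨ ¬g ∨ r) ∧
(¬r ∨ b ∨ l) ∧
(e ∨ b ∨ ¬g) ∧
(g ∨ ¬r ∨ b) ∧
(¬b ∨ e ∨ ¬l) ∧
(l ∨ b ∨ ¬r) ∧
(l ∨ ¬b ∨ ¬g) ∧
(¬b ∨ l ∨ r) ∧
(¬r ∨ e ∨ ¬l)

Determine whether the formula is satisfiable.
Yes

Yes, the formula is satisfiable.

One satisfying assignment is: b=False, l=False, r=False, g=False, e=False

Verification: With this assignment, all 20 clauses evaluate to true.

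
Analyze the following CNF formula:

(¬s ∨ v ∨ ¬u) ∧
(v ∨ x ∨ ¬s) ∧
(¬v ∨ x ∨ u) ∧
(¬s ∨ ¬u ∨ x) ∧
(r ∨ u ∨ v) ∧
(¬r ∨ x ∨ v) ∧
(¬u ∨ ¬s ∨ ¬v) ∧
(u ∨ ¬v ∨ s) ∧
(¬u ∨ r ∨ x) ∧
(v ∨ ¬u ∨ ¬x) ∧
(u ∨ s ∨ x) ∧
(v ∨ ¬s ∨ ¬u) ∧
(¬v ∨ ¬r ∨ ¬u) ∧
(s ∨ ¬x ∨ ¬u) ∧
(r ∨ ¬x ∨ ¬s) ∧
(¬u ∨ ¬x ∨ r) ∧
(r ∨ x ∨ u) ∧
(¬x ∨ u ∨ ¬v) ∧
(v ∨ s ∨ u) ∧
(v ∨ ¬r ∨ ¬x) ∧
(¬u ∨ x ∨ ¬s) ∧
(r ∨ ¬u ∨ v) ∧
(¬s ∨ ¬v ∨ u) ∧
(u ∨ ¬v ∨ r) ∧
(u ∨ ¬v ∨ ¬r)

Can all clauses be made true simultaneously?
No

No, the formula is not satisfiable.

No assignment of truth values to the variables can make all 25 clauses true simultaneously.

The formula is UNSAT (unsatisfiable).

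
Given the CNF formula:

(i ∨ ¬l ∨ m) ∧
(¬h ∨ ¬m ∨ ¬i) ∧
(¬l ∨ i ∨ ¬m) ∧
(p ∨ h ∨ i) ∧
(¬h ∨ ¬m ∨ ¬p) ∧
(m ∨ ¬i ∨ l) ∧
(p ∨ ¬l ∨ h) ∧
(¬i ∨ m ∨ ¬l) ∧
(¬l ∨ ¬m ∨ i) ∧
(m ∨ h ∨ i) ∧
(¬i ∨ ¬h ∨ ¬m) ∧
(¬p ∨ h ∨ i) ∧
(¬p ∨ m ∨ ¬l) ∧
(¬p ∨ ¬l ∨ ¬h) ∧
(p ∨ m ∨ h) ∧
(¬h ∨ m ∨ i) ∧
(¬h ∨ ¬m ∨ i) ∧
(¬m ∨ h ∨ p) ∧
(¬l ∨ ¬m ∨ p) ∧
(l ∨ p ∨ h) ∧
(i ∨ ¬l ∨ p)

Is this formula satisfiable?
Yes

Yes, the formula is satisfiable.

One satisfying assignment is: m=True, i=True, p=True, h=False, l=False

Verification: With this assignment, all 21 clauses evaluate to true.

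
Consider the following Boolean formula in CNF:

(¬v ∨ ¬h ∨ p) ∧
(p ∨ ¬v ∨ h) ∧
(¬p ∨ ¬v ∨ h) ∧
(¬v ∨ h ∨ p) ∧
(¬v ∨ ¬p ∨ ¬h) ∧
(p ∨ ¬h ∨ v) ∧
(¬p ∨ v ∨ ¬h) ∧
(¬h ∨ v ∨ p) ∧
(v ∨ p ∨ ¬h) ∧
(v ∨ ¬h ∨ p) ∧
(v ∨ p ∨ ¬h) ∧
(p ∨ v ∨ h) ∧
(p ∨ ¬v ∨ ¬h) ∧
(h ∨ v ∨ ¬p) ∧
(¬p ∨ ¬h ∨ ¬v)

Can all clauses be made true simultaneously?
No

No, the formula is not satisfiable.

No assignment of truth values to the variables can make all 15 clauses true simultaneously.

The formula is UNSAT (unsatisfiable).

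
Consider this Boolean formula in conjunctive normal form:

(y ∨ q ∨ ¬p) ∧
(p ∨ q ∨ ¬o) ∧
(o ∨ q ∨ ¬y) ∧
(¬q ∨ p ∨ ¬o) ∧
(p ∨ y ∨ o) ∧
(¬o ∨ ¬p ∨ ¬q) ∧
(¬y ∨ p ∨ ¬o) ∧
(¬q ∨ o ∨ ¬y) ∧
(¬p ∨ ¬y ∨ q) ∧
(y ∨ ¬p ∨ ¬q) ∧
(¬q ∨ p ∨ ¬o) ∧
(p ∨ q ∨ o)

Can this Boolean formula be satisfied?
No

No, the formula is not satisfiable.

No assignment of truth values to the variables can make all 12 clauses true simultaneously.

The formula is UNSAT (unsatisfiable).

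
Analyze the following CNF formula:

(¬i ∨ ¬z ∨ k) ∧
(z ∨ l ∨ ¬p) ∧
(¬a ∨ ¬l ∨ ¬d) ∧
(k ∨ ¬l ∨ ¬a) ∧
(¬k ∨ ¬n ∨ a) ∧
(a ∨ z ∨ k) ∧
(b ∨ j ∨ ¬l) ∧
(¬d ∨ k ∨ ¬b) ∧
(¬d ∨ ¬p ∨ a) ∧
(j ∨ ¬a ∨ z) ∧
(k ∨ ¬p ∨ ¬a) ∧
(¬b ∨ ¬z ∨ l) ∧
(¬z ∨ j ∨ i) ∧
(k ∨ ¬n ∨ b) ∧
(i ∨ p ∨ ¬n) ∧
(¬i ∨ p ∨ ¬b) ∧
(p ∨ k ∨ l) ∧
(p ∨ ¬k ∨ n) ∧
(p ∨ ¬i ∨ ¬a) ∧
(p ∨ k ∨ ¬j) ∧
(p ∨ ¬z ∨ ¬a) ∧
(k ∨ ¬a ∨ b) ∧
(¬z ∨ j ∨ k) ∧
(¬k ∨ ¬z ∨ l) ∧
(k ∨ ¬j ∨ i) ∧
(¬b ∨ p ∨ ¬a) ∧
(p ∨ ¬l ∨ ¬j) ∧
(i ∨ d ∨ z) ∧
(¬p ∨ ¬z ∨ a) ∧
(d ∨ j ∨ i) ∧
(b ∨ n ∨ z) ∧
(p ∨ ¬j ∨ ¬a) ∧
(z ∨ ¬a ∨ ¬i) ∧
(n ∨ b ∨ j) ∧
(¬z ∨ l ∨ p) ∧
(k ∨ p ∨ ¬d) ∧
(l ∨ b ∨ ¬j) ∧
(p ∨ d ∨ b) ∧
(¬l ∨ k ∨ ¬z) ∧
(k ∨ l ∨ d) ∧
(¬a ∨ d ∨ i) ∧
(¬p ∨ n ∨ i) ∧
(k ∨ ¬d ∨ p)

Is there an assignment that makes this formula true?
Yes

Yes, the formula is satisfiable.

One satisfying assignment is: i=True, j=False, p=True, l=True, d=False, z=False, k=True, a=False, b=True, n=False

Verification: With this assignment, all 43 clauses evaluate to true.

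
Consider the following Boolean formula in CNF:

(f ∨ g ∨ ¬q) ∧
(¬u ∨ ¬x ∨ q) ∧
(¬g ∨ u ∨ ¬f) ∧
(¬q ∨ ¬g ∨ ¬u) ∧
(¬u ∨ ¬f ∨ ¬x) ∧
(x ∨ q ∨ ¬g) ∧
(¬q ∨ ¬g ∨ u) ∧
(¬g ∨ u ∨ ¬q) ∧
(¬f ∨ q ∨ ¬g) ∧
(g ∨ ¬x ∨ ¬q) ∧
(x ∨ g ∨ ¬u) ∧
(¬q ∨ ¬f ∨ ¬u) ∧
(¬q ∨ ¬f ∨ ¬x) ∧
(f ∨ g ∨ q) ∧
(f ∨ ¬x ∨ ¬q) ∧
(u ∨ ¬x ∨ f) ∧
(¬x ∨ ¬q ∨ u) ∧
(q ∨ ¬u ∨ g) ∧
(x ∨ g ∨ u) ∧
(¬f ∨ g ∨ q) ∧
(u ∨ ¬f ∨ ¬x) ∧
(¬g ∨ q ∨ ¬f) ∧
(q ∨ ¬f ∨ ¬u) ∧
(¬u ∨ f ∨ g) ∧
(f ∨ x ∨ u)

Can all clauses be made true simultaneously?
No

No, the formula is not satisfiable.

No assignment of truth values to the variables can make all 25 clauses true simultaneously.

The formula is UNSAT (unsatisfiable).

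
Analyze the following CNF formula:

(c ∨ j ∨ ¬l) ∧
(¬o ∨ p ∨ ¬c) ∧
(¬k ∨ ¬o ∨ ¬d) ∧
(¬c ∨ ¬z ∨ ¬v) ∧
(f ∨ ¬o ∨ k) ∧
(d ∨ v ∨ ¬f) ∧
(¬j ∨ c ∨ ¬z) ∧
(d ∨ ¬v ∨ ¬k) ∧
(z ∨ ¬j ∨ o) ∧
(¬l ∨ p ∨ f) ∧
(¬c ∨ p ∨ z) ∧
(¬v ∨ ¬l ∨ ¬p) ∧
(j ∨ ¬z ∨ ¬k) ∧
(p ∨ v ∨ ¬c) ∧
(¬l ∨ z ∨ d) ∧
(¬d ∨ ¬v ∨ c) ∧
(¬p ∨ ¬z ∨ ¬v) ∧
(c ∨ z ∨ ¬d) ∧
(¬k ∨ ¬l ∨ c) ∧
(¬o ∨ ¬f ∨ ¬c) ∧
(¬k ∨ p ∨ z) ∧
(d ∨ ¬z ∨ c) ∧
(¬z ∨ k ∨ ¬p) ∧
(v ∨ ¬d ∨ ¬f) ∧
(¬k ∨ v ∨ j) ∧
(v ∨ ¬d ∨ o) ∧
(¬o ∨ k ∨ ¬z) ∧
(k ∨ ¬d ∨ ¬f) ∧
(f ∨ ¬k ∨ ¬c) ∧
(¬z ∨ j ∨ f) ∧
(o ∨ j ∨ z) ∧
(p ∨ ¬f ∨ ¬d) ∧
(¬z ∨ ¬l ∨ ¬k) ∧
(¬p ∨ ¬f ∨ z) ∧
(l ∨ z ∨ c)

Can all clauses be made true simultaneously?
No

No, the formula is not satisfiable.

No assignment of truth values to the variables can make all 35 clauses true simultaneously.

The formula is UNSAT (unsatisfiable).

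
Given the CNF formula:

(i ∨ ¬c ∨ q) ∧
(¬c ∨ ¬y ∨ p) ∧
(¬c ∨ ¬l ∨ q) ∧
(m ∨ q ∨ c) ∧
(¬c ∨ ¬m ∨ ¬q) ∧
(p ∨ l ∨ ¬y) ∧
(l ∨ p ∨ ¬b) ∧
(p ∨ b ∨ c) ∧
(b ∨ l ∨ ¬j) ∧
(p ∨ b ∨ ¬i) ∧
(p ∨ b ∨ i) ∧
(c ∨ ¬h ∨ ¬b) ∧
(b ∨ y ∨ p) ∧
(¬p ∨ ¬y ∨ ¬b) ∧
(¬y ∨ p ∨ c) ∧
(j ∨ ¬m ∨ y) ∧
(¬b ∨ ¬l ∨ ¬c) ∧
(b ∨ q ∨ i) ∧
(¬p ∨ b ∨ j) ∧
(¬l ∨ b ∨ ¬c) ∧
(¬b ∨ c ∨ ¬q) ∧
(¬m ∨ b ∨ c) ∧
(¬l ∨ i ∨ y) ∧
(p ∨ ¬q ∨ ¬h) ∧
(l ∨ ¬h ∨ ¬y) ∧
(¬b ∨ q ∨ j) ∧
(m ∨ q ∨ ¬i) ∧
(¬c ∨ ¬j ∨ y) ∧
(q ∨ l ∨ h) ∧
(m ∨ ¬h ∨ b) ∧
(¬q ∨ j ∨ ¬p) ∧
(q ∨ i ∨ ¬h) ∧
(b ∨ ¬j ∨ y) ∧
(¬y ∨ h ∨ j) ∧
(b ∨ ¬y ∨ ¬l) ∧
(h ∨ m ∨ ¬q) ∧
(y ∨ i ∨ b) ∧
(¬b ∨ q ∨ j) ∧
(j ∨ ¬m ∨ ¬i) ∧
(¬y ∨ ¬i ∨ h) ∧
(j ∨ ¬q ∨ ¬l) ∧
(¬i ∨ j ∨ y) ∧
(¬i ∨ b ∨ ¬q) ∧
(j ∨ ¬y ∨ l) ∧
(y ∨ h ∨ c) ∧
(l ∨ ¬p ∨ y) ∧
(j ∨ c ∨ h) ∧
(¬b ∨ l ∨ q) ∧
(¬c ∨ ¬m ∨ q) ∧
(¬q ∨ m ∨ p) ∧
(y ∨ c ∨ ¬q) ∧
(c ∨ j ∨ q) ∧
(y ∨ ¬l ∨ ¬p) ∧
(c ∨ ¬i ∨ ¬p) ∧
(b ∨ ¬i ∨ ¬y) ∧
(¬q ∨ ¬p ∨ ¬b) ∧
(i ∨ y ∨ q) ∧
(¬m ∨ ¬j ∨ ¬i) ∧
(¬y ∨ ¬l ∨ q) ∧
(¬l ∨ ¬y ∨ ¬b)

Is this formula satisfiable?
No

No, the formula is not satisfiable.

No assignment of truth values to the variables can make all 60 clauses true simultaneously.

The formula is UNSAT (unsatisfiable).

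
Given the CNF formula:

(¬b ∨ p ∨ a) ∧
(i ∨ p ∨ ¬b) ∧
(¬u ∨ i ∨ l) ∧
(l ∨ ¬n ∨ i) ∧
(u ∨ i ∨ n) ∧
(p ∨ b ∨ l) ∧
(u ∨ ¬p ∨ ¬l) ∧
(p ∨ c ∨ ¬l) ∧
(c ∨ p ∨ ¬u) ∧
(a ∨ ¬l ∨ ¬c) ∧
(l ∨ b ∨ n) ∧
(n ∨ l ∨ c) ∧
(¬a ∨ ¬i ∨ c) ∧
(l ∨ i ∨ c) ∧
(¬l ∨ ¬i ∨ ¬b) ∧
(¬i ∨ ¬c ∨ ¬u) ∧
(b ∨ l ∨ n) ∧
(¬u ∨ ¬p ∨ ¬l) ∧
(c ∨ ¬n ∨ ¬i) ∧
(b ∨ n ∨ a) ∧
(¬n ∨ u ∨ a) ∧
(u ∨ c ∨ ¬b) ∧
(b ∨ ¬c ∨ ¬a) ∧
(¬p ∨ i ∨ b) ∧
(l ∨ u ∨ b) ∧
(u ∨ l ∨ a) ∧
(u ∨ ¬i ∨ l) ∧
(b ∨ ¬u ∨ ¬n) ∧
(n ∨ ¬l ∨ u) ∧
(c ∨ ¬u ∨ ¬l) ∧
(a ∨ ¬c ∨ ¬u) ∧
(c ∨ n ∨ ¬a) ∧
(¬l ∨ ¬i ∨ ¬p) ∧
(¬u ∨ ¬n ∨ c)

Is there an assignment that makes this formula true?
No

No, the formula is not satisfiable.

No assignment of truth values to the variables can make all 34 clauses true simultaneously.

The formula is UNSAT (unsatisfiable).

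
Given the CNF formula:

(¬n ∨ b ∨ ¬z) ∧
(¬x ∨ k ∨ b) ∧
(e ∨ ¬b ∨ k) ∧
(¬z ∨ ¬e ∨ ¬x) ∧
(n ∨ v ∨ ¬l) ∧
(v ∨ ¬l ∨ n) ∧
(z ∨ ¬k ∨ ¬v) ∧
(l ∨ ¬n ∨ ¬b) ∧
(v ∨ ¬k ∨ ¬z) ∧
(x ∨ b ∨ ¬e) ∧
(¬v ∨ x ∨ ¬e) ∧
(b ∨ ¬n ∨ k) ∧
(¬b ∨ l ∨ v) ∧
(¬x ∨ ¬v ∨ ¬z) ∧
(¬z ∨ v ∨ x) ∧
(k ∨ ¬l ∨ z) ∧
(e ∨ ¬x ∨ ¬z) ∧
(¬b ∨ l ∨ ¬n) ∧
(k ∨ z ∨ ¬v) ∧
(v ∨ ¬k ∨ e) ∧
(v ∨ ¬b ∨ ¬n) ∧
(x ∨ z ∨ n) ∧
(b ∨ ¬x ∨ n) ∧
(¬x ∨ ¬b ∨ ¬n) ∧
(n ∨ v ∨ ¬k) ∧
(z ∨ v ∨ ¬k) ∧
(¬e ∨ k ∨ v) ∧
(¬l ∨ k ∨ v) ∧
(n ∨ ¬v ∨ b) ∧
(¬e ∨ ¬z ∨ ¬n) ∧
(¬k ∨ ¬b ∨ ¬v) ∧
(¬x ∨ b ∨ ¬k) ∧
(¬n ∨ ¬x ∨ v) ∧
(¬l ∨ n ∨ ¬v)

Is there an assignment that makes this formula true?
No

No, the formula is not satisfiable.

No assignment of truth values to the variables can make all 34 clauses true simultaneously.

The formula is UNSAT (unsatisfiable).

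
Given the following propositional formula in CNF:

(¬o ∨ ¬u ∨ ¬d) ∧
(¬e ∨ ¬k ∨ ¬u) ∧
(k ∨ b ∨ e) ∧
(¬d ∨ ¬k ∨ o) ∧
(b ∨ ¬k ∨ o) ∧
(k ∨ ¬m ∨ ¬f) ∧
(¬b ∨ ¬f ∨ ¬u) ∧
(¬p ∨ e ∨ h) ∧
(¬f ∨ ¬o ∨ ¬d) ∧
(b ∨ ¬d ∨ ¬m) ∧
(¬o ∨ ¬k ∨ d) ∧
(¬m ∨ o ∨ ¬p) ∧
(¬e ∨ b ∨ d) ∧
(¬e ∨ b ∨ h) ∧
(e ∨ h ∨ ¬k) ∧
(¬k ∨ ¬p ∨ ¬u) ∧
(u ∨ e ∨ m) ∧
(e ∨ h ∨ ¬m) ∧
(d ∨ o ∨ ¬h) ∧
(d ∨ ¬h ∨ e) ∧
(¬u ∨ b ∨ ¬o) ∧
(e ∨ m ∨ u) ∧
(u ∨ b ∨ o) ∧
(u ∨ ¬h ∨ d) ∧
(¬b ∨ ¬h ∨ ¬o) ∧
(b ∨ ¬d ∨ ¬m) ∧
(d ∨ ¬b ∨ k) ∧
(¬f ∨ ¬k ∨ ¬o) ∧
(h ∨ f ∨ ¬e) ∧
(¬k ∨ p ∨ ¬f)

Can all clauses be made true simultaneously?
Yes

Yes, the formula is satisfiable.

One satisfying assignment is: b=True, k=False, u=True, e=False, p=False, h=False, m=False, f=False, o=False, d=True

Verification: With this assignment, all 30 clauses evaluate to true.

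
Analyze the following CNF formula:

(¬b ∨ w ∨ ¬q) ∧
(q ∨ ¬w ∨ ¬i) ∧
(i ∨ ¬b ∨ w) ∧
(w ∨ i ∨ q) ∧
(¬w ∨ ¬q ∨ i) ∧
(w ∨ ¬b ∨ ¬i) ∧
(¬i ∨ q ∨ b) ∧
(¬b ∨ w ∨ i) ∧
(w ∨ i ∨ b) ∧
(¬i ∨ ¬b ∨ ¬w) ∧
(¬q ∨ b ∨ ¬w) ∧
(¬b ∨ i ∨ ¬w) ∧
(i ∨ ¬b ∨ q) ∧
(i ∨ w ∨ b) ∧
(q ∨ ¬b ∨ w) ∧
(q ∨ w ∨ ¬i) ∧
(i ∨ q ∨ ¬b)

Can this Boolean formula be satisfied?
Yes

Yes, the formula is satisfiable.

One satisfying assignment is: i=False, w=True, q=False, b=False

Verification: With this assignment, all 17 clauses evaluate to true.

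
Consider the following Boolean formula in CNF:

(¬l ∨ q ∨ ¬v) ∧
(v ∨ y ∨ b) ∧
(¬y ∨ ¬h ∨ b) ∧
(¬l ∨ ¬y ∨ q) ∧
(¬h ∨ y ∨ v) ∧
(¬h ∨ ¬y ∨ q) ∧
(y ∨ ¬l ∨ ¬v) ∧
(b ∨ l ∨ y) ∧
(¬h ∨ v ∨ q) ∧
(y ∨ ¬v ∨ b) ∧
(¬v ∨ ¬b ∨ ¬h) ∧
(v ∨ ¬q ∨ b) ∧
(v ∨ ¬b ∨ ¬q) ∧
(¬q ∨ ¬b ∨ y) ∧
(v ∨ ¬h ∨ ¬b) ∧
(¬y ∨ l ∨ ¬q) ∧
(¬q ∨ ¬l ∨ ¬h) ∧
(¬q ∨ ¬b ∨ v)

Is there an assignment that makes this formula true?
Yes

Yes, the formula is satisfiable.

One satisfying assignment is: y=True, l=False, b=False, h=False, q=False, v=False

Verification: With this assignment, all 18 clauses evaluate to true.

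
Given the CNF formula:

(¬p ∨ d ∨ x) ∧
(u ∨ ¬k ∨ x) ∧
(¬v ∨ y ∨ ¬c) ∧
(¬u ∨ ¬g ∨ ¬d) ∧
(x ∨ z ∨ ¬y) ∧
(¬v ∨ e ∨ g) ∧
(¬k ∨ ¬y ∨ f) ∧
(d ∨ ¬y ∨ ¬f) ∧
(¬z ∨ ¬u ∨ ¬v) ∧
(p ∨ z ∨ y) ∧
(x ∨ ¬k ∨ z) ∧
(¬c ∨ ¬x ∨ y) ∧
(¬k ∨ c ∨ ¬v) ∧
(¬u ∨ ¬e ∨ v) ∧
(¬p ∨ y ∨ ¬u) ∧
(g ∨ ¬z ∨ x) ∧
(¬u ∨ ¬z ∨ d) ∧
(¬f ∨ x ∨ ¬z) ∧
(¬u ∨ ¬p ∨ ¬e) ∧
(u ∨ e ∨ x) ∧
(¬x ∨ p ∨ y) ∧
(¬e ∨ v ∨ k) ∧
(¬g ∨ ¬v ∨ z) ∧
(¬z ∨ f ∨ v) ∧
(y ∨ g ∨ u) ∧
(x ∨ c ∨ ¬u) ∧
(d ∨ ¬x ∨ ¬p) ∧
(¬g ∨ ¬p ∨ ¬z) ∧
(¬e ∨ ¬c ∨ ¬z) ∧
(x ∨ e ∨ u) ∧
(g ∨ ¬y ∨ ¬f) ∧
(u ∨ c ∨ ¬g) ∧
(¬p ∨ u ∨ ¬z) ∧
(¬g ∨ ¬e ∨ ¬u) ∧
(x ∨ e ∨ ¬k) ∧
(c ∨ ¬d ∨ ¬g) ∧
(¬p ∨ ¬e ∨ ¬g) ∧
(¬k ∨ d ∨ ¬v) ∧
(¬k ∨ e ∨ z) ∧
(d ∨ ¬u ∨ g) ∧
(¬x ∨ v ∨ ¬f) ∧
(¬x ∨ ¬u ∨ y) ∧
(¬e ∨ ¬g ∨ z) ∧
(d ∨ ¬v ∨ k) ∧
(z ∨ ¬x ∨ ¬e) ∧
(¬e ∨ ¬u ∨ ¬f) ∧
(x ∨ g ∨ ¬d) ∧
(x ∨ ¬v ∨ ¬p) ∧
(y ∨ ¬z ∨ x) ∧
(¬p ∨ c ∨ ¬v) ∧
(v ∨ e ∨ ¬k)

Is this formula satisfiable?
Yes

Yes, the formula is satisfiable.

One satisfying assignment is: y=True, d=True, u=True, v=False, f=False, k=False, c=False, e=False, z=False, p=True, x=True, g=False

Verification: With this assignment, all 51 clauses evaluate to true.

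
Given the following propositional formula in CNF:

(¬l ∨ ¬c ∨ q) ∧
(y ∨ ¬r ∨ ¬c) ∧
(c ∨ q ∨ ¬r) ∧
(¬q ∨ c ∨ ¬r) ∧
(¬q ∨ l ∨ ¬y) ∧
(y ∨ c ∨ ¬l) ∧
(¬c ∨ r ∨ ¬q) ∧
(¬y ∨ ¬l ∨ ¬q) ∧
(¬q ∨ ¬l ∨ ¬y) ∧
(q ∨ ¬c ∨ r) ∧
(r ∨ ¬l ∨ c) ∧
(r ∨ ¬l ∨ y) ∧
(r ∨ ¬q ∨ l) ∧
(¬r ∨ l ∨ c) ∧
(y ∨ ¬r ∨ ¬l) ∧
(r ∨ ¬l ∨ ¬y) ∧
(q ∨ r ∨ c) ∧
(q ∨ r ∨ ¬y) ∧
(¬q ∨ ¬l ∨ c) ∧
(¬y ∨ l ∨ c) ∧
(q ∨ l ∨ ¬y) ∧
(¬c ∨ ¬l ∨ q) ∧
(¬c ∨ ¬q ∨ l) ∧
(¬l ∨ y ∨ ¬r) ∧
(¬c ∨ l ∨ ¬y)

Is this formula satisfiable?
No

No, the formula is not satisfiable.

No assignment of truth values to the variables can make all 25 clauses true simultaneously.

The formula is UNSAT (unsatisfiable).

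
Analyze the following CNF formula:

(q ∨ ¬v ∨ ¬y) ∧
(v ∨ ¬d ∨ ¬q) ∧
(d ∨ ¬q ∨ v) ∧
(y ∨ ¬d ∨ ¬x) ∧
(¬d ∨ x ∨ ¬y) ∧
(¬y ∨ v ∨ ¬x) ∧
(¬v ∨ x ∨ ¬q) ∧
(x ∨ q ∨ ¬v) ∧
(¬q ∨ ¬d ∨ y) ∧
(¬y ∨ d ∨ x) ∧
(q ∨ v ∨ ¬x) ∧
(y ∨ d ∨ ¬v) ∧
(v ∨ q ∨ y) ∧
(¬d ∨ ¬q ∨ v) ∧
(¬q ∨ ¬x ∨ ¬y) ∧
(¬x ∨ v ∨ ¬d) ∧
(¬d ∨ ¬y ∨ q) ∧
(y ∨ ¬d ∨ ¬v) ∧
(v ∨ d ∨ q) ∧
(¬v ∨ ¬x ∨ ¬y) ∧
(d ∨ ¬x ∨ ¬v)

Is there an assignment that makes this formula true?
No

No, the formula is not satisfiable.

No assignment of truth values to the variables can make all 21 clauses true simultaneously.

The formula is UNSAT (unsatisfiable).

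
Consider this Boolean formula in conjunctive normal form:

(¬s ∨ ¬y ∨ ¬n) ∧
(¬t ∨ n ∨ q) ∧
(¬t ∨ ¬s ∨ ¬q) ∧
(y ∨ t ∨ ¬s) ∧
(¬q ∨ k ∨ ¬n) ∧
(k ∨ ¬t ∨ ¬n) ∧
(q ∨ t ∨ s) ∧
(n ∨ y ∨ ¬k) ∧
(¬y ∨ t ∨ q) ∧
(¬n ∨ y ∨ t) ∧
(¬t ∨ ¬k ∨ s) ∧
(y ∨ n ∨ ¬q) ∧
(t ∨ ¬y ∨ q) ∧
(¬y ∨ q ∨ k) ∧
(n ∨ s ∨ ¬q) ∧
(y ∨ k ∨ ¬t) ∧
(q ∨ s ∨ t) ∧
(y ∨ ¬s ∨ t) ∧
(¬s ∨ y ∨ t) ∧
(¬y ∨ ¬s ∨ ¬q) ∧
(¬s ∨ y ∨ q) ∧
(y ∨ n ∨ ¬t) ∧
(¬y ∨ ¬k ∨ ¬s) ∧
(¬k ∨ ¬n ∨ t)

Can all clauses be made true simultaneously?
No

No, the formula is not satisfiable.

No assignment of truth values to the variables can make all 24 clauses true simultaneously.

The formula is UNSAT (unsatisfiable).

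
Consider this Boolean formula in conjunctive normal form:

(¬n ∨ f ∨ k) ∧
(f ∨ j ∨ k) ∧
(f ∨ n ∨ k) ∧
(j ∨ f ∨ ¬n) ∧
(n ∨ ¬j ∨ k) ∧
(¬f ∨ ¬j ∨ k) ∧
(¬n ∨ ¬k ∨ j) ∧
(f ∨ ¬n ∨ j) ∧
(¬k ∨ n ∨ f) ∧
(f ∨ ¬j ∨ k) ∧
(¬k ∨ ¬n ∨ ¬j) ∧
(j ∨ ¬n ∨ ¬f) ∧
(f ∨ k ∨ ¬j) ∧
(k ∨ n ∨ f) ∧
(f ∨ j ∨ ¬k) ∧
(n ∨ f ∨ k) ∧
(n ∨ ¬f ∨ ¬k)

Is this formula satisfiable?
Yes

Yes, the formula is satisfiable.

One satisfying assignment is: k=False, j=False, n=False, f=True

Verification: With this assignment, all 17 clauses evaluate to true.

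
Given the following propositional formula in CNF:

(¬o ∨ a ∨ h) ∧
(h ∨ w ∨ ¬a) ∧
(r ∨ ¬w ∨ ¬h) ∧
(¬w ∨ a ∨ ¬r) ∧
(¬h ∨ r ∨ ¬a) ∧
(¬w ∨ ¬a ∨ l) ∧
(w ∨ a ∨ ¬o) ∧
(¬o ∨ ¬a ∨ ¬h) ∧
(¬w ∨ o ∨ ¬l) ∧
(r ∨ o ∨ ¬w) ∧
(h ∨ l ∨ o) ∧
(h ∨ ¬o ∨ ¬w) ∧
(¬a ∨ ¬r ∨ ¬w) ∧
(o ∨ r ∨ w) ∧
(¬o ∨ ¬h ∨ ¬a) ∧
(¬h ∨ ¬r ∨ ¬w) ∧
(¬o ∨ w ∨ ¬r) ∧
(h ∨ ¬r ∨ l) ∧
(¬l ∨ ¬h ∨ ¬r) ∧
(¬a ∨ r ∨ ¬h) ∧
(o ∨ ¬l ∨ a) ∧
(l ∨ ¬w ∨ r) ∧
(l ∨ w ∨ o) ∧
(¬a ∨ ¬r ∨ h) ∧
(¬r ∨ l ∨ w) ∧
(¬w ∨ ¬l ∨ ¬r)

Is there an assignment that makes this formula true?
No

No, the formula is not satisfiable.

No assignment of truth values to the variables can make all 26 clauses true simultaneously.

The formula is UNSAT (unsatisfiable).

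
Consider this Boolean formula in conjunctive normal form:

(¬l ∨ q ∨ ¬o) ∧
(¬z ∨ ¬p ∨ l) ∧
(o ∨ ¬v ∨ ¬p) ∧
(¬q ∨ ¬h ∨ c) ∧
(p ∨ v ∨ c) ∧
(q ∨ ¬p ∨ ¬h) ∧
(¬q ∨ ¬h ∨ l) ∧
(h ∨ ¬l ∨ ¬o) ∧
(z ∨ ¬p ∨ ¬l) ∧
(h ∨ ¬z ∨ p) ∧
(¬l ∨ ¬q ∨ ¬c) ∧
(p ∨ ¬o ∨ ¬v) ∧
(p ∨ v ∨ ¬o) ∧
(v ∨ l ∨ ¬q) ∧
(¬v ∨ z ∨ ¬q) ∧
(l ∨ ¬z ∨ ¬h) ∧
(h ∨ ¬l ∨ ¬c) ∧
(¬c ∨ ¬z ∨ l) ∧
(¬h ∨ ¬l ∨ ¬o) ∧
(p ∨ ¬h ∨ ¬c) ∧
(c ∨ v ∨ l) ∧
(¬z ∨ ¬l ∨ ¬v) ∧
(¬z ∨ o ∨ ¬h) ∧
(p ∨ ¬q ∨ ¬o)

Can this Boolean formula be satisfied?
Yes

Yes, the formula is satisfiable.

One satisfying assignment is: c=False, z=True, h=False, o=False, v=False, l=True, q=False, p=True

Verification: With this assignment, all 24 clauses evaluate to true.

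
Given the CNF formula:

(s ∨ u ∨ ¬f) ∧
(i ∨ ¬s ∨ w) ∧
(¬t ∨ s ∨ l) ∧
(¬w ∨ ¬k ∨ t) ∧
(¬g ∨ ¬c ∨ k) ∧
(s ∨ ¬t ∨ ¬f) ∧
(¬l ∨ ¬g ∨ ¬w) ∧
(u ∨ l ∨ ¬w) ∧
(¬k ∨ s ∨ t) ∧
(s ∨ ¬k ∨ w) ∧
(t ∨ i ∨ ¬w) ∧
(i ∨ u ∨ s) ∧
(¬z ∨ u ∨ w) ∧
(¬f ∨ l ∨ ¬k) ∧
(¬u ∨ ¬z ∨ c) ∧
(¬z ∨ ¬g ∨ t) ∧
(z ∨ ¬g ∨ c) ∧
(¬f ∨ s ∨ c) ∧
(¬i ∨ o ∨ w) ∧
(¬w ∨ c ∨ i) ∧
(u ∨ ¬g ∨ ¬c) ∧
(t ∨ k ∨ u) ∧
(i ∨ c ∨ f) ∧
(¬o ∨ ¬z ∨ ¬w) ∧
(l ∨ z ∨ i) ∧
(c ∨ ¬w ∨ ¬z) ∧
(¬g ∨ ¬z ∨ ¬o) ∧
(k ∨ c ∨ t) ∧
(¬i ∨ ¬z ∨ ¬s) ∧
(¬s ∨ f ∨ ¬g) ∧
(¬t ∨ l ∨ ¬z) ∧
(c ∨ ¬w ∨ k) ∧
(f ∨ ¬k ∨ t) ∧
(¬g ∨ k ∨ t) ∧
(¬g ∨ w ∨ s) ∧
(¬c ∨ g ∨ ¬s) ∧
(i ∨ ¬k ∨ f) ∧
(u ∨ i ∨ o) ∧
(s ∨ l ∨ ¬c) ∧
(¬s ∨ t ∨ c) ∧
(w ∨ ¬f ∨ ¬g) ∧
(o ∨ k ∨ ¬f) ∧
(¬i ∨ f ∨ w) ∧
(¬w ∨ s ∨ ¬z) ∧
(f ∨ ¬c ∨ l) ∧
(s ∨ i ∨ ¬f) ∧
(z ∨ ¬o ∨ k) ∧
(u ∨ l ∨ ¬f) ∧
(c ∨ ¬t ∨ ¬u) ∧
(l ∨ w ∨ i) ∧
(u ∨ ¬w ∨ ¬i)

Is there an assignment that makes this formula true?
Yes

Yes, the formula is satisfiable.

One satisfying assignment is: o=False, c=True, g=False, k=False, w=False, i=False, l=True, u=True, s=False, z=False, t=False, f=False

Verification: With this assignment, all 51 clauses evaluate to true.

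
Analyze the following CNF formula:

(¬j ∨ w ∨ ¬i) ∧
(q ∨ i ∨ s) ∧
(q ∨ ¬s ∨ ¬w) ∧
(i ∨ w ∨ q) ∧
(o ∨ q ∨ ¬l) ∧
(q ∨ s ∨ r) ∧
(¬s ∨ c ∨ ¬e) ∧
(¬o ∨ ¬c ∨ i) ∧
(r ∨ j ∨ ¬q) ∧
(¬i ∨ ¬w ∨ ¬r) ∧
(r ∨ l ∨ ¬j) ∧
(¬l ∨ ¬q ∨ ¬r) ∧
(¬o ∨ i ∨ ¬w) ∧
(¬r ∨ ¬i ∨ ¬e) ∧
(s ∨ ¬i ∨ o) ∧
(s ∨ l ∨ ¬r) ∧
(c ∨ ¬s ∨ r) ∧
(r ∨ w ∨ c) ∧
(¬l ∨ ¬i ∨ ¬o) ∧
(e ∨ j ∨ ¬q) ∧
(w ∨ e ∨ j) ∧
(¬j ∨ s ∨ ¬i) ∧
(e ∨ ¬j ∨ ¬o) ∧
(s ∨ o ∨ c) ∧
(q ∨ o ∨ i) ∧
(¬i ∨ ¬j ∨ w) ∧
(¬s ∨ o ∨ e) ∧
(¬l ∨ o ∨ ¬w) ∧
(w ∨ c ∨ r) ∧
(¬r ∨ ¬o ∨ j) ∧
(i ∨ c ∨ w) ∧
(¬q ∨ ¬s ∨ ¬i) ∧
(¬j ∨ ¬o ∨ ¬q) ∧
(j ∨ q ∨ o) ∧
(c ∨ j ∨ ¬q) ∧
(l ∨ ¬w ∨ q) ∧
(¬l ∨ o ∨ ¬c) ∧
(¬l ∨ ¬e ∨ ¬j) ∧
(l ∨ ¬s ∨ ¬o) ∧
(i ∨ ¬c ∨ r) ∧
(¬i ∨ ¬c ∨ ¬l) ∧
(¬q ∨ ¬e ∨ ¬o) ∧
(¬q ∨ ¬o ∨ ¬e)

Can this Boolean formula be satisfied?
Yes

Yes, the formula is satisfiable.

One satisfying assignment is: l=False, r=True, q=True, s=True, o=False, w=False, c=True, i=False, e=True, j=True

Verification: With this assignment, all 43 clauses evaluate to true.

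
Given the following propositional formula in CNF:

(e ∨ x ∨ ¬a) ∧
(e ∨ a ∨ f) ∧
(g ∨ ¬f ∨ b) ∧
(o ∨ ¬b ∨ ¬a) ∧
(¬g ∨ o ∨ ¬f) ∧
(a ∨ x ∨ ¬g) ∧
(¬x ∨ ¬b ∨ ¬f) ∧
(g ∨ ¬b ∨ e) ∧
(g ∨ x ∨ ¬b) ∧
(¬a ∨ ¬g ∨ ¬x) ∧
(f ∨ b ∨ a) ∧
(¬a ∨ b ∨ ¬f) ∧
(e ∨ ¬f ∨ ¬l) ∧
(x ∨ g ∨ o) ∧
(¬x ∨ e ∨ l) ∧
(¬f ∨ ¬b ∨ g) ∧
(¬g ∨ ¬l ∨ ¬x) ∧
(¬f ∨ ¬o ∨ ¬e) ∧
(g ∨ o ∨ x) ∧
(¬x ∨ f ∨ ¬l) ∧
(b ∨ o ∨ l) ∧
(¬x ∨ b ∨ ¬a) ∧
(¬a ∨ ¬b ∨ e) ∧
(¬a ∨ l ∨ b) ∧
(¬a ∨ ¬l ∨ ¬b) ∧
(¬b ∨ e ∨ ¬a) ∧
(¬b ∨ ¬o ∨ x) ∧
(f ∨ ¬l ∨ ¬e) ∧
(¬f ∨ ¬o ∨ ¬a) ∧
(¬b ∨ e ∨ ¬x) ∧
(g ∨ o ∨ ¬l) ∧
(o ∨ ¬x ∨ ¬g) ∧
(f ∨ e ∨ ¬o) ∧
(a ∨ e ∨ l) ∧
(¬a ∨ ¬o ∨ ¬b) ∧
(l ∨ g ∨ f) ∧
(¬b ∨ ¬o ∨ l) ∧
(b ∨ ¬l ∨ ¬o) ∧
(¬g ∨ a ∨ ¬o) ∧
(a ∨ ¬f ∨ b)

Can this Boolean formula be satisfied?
No

No, the formula is not satisfiable.

No assignment of truth values to the variables can make all 40 clauses true simultaneously.

The formula is UNSAT (unsatisfiable).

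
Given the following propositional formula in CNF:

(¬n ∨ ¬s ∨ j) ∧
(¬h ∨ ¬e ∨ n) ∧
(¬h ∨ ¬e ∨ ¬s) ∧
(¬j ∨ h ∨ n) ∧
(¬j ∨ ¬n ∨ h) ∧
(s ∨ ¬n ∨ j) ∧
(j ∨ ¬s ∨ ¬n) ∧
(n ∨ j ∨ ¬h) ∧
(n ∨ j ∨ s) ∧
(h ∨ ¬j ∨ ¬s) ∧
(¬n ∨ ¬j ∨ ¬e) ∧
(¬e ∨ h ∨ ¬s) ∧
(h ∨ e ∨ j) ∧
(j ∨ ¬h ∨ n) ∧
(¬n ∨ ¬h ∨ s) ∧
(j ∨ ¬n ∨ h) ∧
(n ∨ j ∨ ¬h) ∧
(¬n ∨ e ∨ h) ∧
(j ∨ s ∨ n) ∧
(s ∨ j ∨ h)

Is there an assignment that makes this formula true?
Yes

Yes, the formula is satisfiable.

One satisfying assignment is: e=False, h=True, n=False, s=False, j=True

Verification: With this assignment, all 20 clauses evaluate to true.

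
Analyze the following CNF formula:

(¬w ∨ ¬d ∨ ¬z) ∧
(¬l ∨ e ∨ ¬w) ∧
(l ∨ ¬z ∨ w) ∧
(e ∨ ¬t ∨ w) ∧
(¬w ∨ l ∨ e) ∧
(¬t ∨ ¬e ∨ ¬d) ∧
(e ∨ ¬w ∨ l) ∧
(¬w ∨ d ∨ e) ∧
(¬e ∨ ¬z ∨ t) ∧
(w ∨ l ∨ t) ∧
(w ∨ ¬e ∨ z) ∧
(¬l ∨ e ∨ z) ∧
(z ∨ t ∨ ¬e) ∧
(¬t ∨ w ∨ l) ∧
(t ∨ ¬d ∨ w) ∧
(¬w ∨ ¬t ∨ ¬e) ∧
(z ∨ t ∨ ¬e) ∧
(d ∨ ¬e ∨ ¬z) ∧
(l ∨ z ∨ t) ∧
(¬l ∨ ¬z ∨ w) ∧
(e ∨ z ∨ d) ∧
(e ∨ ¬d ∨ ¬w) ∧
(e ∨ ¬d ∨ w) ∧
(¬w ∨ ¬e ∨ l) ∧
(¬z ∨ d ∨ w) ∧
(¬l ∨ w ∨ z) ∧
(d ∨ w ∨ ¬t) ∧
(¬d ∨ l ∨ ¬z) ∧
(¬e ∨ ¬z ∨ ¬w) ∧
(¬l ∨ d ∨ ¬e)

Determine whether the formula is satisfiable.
No

No, the formula is not satisfiable.

No assignment of truth values to the variables can make all 30 clauses true simultaneously.

The formula is UNSAT (unsatisfiable).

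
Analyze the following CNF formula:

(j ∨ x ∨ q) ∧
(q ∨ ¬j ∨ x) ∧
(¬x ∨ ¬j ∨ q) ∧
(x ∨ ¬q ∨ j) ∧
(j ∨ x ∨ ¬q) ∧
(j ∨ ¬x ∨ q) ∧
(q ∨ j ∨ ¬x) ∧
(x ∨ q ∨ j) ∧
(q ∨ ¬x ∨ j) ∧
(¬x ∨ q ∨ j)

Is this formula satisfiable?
Yes

Yes, the formula is satisfiable.

One satisfying assignment is: q=True, x=True, j=False

Verification: With this assignment, all 10 clauses evaluate to true.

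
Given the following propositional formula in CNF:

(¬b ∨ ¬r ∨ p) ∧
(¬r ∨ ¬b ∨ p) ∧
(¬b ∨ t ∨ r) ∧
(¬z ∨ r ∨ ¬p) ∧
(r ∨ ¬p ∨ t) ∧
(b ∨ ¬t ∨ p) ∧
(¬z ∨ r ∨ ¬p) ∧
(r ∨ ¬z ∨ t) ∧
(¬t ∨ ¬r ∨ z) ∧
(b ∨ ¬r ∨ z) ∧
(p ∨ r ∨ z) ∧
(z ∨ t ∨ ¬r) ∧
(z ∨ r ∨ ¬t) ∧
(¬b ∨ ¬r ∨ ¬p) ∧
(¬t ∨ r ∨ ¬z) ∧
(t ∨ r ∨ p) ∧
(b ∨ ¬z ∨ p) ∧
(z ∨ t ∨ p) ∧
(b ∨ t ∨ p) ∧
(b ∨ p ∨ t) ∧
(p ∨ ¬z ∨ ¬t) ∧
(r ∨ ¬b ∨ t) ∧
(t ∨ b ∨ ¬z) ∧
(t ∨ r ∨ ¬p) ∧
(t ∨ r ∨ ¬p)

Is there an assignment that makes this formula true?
Yes

Yes, the formula is satisfiable.

One satisfying assignment is: r=True, p=True, z=True, b=False, t=True

Verification: With this assignment, all 25 clauses evaluate to true.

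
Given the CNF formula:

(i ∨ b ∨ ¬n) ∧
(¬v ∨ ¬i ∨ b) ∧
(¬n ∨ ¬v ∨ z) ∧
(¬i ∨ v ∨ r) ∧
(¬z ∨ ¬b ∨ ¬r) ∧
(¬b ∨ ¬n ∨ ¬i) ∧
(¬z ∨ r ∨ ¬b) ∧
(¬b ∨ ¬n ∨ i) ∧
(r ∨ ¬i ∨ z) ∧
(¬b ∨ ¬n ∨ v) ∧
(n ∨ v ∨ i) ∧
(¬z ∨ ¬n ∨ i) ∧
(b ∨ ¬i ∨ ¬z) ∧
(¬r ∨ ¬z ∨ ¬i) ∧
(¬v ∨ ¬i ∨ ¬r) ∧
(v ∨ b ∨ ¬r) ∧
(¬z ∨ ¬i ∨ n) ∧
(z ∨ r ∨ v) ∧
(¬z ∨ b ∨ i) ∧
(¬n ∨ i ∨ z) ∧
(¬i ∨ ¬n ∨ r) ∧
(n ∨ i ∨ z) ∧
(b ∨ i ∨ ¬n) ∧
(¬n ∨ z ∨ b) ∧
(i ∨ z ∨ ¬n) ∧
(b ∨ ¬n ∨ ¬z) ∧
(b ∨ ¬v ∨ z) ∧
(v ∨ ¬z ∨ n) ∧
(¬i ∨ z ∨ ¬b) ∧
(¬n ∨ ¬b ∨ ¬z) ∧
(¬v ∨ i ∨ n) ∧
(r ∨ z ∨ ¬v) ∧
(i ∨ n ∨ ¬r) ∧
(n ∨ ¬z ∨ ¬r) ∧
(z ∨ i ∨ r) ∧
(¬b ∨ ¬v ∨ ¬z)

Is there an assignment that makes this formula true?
No

No, the formula is not satisfiable.

No assignment of truth values to the variables can make all 36 clauses true simultaneously.

The formula is UNSAT (unsatisfiable).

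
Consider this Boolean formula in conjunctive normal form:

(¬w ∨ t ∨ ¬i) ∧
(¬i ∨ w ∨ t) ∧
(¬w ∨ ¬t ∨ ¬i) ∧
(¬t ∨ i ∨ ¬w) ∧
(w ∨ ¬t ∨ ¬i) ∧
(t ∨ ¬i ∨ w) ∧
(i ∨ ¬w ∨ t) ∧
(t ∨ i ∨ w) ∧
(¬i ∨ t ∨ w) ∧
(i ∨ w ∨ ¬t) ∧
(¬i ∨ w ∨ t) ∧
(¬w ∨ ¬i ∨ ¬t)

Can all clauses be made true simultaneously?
No

No, the formula is not satisfiable.

No assignment of truth values to the variables can make all 12 clauses true simultaneously.

The formula is UNSAT (unsatisfiable).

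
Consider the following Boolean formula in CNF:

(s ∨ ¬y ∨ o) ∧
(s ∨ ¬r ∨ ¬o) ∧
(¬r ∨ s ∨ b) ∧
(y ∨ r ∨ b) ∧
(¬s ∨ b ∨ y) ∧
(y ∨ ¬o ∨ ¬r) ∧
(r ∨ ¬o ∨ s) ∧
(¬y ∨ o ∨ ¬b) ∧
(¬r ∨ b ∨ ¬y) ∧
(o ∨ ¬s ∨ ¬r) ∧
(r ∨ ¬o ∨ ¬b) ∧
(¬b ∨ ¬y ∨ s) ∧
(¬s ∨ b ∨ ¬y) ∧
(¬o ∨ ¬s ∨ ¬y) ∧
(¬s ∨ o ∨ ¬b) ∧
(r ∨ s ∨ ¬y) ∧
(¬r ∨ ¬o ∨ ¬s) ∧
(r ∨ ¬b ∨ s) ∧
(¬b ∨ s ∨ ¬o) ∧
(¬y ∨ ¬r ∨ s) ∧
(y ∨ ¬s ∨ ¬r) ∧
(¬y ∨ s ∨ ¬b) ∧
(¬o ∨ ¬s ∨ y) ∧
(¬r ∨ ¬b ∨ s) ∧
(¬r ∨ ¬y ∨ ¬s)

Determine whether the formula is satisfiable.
No

No, the formula is not satisfiable.

No assignment of truth values to the variables can make all 25 clauses true simultaneously.

The formula is UNSAT (unsatisfiable).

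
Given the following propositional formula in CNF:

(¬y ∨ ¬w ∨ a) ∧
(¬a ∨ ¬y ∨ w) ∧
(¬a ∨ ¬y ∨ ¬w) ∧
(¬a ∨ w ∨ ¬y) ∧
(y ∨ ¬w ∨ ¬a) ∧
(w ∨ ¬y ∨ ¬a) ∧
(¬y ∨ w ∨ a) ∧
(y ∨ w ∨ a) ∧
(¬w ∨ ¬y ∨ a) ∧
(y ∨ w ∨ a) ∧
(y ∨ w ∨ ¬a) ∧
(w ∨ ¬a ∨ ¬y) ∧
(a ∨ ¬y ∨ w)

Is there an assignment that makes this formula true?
Yes

Yes, the formula is satisfiable.

One satisfying assignment is: y=False, w=True, a=False

Verification: With this assignment, all 13 clauses evaluate to true.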